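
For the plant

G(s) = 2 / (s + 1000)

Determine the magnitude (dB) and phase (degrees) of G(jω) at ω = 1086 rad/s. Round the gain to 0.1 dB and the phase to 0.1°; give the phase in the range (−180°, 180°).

-57.4 dB, -47.4°

At s = jω = j1086:
pole (s+1000): 1000 + j1086 → |·| = √(1000²+1086²) = √2179396 ≈ 1476.3, ∠ = arctan(1086/1000) ≈ 47.36°
|G| = 2 / 1476.3 ≈ 0.0013547
Gain = 20 log₁₀(0.0013547) ≈ -57.36 dB
∠G = 0.00° − 47.36° = -47.36°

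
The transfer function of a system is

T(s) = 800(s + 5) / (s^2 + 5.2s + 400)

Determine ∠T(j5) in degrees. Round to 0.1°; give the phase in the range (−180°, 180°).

41.0°

At s = jω = j5:
zero (s+5): 5 + j5 → |·| = √(5²+5²) = √50 ≈ 7.0711, ∠ = arctan(5/5) ≈ 45.00°
quadratic: (j5)² + 5.2·j5 + 400 = 375 + j26 → |·| ≈ 375.9, ∠ ≈ 3.97°
∠T = 45.00° − 3.97° = 41.03°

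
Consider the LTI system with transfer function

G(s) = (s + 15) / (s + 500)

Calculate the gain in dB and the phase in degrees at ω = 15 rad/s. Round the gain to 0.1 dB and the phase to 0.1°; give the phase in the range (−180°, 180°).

-27.5 dB, 43.3°

Substitute s = j15:
Numerator: (j15) + 15 = 15 + j15
Denominator: (j15) + 500 = 500 + j15
|N| = √(15² + 15²) ≈ 21.213, ∠N ≈ 45.00°
|D| = √(500² + 15²) ≈ 500.22, ∠D ≈ 1.72°
|G| = 21.213 / 500.22 ≈ 0.042407
Gain = 20 log₁₀(0.042407) ≈ -27.45 dB
∠G = 45.00° − 1.72° = 43.28°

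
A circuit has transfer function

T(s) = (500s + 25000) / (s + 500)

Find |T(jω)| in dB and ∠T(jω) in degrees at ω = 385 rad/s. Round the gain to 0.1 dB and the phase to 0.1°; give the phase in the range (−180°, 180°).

49.8 dB, 45.0°

Substitute s = j385:
Numerator: 500(j385) + 25000 = 25000 + j192500
Denominator: (j385) + 500 = 500 + j385
|N| = √(25000² + 192500²) ≈ 1.9412e+05, ∠N ≈ 82.60°
|D| = √(500² + 385²) ≈ 631.05, ∠D ≈ 37.60°
|T| = 1.9412e+05 / 631.05 ≈ 307.61
Gain = 20 log₁₀(307.61) ≈ 49.76 dB
∠T = 82.60° − 37.60° = 45.00°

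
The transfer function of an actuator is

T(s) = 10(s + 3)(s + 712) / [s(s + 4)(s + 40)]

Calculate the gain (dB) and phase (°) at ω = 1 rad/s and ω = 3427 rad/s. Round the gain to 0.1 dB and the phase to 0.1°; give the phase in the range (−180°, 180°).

ω = 1: 42.7 dB, -87.0°; ω = 3427: -50.5 dB, -101.1°

At s = jω = j1:
zero (s+3): 3 + j1 → |·| = √(3²+1²) = √10 ≈ 3.1623, ∠ = arctan(1/3) ≈ 18.43°
zero (s+712): 712 + j1 → |·| = √(712²+1²) = √506945 ≈ 712, ∠ = arctan(1/712) ≈ 0.08°
pole (s+4): 4 + j1 → |·| = √(4²+1²) = √17 ≈ 4.1231, ∠ = arctan(1/4) ≈ 14.04°
pole (s+40): 40 + j1 → |·| = √(40²+1²) = √1601 ≈ 40.012, ∠ = arctan(1/40) ≈ 1.43°
pole at origin: |s| = 1, ∠ = 90.00° (in denominator)
|T| = 10 · 2251.6 / 164.97 ≈ 136.49
Gain = 20 log₁₀(136.49) ≈ 42.70 dB
∠T = 18.51° − 105.47° = -86.96°

At s = jω = j3427:
zero (s+3): 3 + j3427 → |·| = √(3²+3427²) = √11744338 ≈ 3427, ∠ = arctan(3427/3) ≈ 89.95°
zero (s+712): 712 + j3427 → |·| = √(712²+3427²) = √12251273 ≈ 3500.2, ∠ = arctan(3427/712) ≈ 78.26°
pole (s+4): 4 + j3427 → |·| = √(4²+3427²) = √11744345 ≈ 3427, ∠ = arctan(3427/4) ≈ 89.93°
pole (s+40): 40 + j3427 → |·| = √(40²+3427²) = √11745929 ≈ 3427.2, ∠ = arctan(3427/40) ≈ 89.33°
pole at origin: |s| = 3427, ∠ = 90.00° (in denominator)
|T| = 10 · 1.1995e+07 / 4.025e+10 ≈ 0.0029801
Gain = 20 log₁₀(0.0029801) ≈ -50.52 dB
∠T = 168.21° − 269.26° = -101.05°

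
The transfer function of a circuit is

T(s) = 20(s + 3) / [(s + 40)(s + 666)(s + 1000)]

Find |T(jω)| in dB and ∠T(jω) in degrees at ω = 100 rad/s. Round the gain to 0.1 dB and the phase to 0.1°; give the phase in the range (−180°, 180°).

-91.2 dB, 5.8°

At s = jω = j100:
zero (s+3): 3 + j100 → |·| = √(3²+100²) = √10009 ≈ 100.04, ∠ = arctan(100/3) ≈ 88.28°
pole (s+40): 40 + j100 → |·| = √(40²+100²) = √11600 ≈ 107.7, ∠ = arctan(100/40) ≈ 68.20°
pole (s+666): 666 + j100 → |·| = √(666²+100²) = √453556 ≈ 673.47, ∠ = arctan(100/666) ≈ 8.54°
pole (s+1000): 1000 + j100 → |·| = √(1000²+100²) = √1010000 ≈ 1005, ∠ = arctan(100/1000) ≈ 5.71°
|T| = 20 · 100.04 / 7.2895e+07 ≈ 2.7448e-05
Gain = 20 log₁₀(2.7448e-05) ≈ -91.23 dB
∠T = 88.28° − 82.45° = 5.83°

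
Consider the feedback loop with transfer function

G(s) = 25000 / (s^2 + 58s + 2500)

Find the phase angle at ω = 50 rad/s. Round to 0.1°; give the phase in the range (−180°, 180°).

At s = jω = j50:
quadratic: (j50)² + 58·j50 + 2500 = 0 + j2900 → |·| ≈ 2900, ∠ ≈ 90.00°
∠G = 0.00° − 90.00° = -90.00°

-90.0°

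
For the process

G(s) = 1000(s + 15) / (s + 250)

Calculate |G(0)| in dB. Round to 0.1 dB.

35.6 dB

G(0) = 1000·15 / (250) = 60
20 log₁₀(60) ≈ 35.56 dB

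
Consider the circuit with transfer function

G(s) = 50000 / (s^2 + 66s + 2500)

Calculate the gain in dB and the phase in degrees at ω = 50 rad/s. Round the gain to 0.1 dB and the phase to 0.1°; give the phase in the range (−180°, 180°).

At s = jω = j50:
quadratic: (j50)² + 66·j50 + 2500 = 0 + j3300 → |·| ≈ 3300, ∠ ≈ 90.00°
|G| = 50000 / 3300 ≈ 15.152
Gain = 20 log₁₀(15.152) ≈ 23.61 dB
∠G = 0.00° − 90.00° = -90.00°

23.6 dB, -90.0°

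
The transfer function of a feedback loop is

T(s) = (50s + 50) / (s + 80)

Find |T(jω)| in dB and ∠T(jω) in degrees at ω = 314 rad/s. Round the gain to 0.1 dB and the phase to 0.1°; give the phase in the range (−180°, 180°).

33.7 dB, 14.1°

Substitute s = j314:
Numerator: 50(j314) + 50 = 50 + j15700
Denominator: (j314) + 80 = 80 + j314
|N| = √(50² + 15700²) ≈ 15700, ∠N ≈ 89.82°
|D| = √(80² + 314²) ≈ 324.03, ∠D ≈ 75.71°
|T| = 15700 / 324.03 ≈ 48.452
Gain = 20 log₁₀(48.452) ≈ 33.71 dB
∠T = 89.82° − 75.71° = 14.11°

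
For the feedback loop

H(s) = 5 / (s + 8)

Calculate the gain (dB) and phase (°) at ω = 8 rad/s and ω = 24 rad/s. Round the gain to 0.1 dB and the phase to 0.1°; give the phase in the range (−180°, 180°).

Substitute s = j8:
Numerator: 5 = 5 + j0
Denominator: (j8) + 8 = 8 + j8
|N| = √(5² + 0²) ≈ 5, ∠N ≈ 0.00°
|D| = √(8² + 8²) ≈ 11.314, ∠D ≈ 45.00°
|H| = 5 / 11.314 ≈ 0.44193
Gain = 20 log₁₀(0.44193) ≈ -7.09 dB
∠H = 0.00° − 45.00° = -45.00°

Substitute s = j24:
Numerator: 5 = 5 + j0
Denominator: (j24) + 8 = 8 + j24
|N| = √(5² + 0²) ≈ 5, ∠N ≈ 0.00°
|D| = √(8² + 24²) ≈ 25.298, ∠D ≈ 71.57°
|H| = 5 / 25.298 ≈ 0.19764
Gain = 20 log₁₀(0.19764) ≈ -14.08 dB
∠H = 0.00° − 71.57° = -71.57°

ω = 8: -7.1 dB, -45.0°; ω = 24: -14.1 dB, -71.6°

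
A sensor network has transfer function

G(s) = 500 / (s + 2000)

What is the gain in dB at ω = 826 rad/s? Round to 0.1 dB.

Substitute s = j826:
Numerator: 500 = 500 + j0
Denominator: (j826) + 2000 = 2000 + j826
|N| = √(500² + 0²) ≈ 500, ∠N ≈ 0.00°
|D| = √(2000² + 826²) ≈ 2163.9, ∠D ≈ 22.44°
|G| = 500 / 2163.9 ≈ 0.23106
Gain = 20 log₁₀(0.23106) ≈ -12.73 dB

-12.7 dB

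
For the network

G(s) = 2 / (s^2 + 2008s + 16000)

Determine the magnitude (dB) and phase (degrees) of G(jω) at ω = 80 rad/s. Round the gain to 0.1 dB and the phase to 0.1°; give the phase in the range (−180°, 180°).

Substitute s = j80:
Numerator: 2 = 2 + j0
Denominator: (j80)^2 + 2008(j80) + 16000 = 9600 + j160640
|N| = √(2² + 0²) ≈ 2, ∠N ≈ 0.00°
|D| = √(9600² + 160640²) ≈ 1.6093e+05, ∠D ≈ 86.58°
|G| = 2 / 1.6093e+05 ≈ 1.2428e-05
Gain = 20 log₁₀(1.2428e-05) ≈ -98.11 dB
∠G = 0.00° − 86.58° = -86.58°

-98.1 dB, -86.6°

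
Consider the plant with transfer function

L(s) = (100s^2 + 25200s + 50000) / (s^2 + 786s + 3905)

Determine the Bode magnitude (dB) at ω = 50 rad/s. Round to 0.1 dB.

Substitute s = j50:
Numerator: 100(j50)^2 + 25200(j50) + 50000 = -200000 + j1260000
Denominator: (j50)^2 + 786(j50) + 3905 = 1405 + j39300
|N| = √(200000² + 1260000²) ≈ 1.2758e+06, ∠N ≈ 99.02°
|D| = √(1405² + 39300²) ≈ 39325, ∠D ≈ 87.95°
|L| = 1.2758e+06 / 39325 ≈ 32.442
Gain = 20 log₁₀(32.442) ≈ 30.22 dB

30.2 dB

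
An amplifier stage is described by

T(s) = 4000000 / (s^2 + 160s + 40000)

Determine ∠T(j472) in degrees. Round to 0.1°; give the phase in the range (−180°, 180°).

-157.6°

At s = jω = j472:
quadratic: (j472)² + 160·j472 + 40000 = -182784 + j75520 → |·| ≈ 1.9777e+05, ∠ ≈ 157.55°
∠T = 0.00° − 157.55° = -157.55°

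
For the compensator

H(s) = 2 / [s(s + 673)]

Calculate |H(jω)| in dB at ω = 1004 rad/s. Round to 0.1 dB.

At s = jω = j1004:
pole (s+673): 673 + j1004 → |·| = √(673²+1004²) = √1460945 ≈ 1208.7, ∠ = arctan(1004/673) ≈ 56.17°
pole at origin: |s| = 1004, ∠ = 90.00° (in denominator)
|H| = 2 / 1.2135e+06 ≈ 1.6481e-06
Gain = 20 log₁₀(1.6481e-06) ≈ -115.66 dB

-115.7 dB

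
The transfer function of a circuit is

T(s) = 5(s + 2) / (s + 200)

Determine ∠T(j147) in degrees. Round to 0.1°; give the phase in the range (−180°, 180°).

At s = jω = j147:
zero (s+2): 2 + j147 → |·| = √(2²+147²) = √21613 ≈ 147.01, ∠ = arctan(147/2) ≈ 89.22°
pole (s+200): 200 + j147 → |·| = √(200²+147²) = √61609 ≈ 248.21, ∠ = arctan(147/200) ≈ 36.32°
∠T = 89.22° − 36.32° = 52.90°

52.9°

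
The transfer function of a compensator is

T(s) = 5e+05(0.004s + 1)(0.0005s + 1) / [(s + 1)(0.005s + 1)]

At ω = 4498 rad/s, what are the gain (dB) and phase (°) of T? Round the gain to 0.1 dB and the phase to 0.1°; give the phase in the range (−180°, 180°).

46.8 dB, -24.6°

At ω = 4498 rad/s:
zero (1 + j4498·0.004) = 1 + j17.992 → |·| ≈ 18.02, ∠ ≈ 86.82°
zero (1 + j4498·0.0005) = 1 + j2.249 → |·| ≈ 2.4613, ∠ ≈ 66.03°
pole (1 + j4498·1) = 1 + j4498 → |·| ≈ 4498, ∠ ≈ 89.99°
pole (1 + j4498·0.005) = 1 + j22.49 → |·| ≈ 22.512, ∠ ≈ 87.45°
|T| = 5e+05 · 18.02 · 2.4613 / (4498 · 22.512) ≈ 219.01
Gain = 20 log₁₀(219.01) ≈ 46.81 dB
∠T = (86.82° + 66.03°) − (89.99° + 87.45°) = -24.59°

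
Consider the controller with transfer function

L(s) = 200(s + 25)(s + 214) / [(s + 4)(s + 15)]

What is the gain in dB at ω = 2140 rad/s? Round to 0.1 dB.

46.1 dB

At s = jω = j2140:
zero (s+25): 25 + j2140 → |·| = √(25²+2140²) = √4580225 ≈ 2140.1, ∠ = arctan(2140/25) ≈ 89.33°
zero (s+214): 214 + j2140 → |·| = √(214²+2140²) = √4625396 ≈ 2150.7, ∠ = arctan(2140/214) ≈ 84.29°
pole (s+4): 4 + j2140 → |·| = √(4²+2140²) = √4579616 ≈ 2140, ∠ = arctan(2140/4) ≈ 89.89°
pole (s+15): 15 + j2140 → |·| = √(15²+2140²) = √4579825 ≈ 2140.1, ∠ = arctan(2140/15) ≈ 89.60°
|L| = 200 · 4.6027e+06 / 4.5798e+06 ≈ 201
Gain = 20 log₁₀(201) ≈ 46.06 dB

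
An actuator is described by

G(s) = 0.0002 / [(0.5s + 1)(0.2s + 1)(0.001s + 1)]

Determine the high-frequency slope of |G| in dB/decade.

Each pole contributes −20 dB/decade at high frequency; each zero contributes +20 dB/decade.
Net: 0 zero(s) − 3 pole(s) → -60 dB/decade.

-60 dB/decade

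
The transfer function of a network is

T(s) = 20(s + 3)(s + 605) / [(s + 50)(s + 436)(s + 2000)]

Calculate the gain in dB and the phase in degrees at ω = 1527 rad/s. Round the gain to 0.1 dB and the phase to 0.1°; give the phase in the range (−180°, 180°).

-41.7 dB, -41.3°

At s = jω = j1527:
zero (s+3): 3 + j1527 → |·| = √(3²+1527²) = √2331738 ≈ 1527, ∠ = arctan(1527/3) ≈ 89.89°
zero (s+605): 605 + j1527 → |·| = √(605²+1527²) = √2697754 ≈ 1642.5, ∠ = arctan(1527/605) ≈ 68.39°
pole (s+50): 50 + j1527 → |·| = √(50²+1527²) = √2334229 ≈ 1527.8, ∠ = arctan(1527/50) ≈ 88.12°
pole (s+436): 436 + j1527 → |·| = √(436²+1527²) = √2521825 ≈ 1588, ∠ = arctan(1527/436) ≈ 74.06°
pole (s+2000): 2000 + j1527 → |·| = √(2000²+1527²) = √6331729 ≈ 2516.3, ∠ = arctan(1527/2000) ≈ 37.36°
|T| = 20 · 2.5081e+06 / 6.1049e+09 ≈ 0.0082167
Gain = 20 log₁₀(0.0082167) ≈ -41.71 dB
∠T = 158.28° − 199.54° = -41.26°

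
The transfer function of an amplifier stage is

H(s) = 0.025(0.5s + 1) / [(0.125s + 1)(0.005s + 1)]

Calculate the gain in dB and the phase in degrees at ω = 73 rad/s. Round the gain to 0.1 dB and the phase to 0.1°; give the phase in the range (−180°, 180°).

-20.6 dB, -15.4°

At ω = 73 rad/s:
zero (1 + j73·0.5) = 1 + j36.5 → |·| ≈ 36.514, ∠ ≈ 88.43°
pole (1 + j73·0.125) = 1 + j9.125 → |·| ≈ 9.1796, ∠ ≈ 83.75°
pole (1 + j73·0.005) = 1 + j0.365 → |·| ≈ 1.0645, ∠ ≈ 20.05°
|H| = 0.025 · 36.514 / (9.1796 · 1.0645) ≈ 0.093418
Gain = 20 log₁₀(0.093418) ≈ -20.59 dB
∠H = (88.43°) − (83.75° + 20.05°) = -15.37°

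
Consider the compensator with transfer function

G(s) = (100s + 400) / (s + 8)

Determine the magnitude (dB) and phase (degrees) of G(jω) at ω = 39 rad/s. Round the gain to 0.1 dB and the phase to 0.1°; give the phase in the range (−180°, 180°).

39.9 dB, 5.7°

Substitute s = j39:
Numerator: 100(j39) + 400 = 400 + j3900
Denominator: (j39) + 8 = 8 + j39
|N| = √(400² + 3900²) ≈ 3920.5, ∠N ≈ 84.14°
|D| = √(8² + 39²) ≈ 39.812, ∠D ≈ 78.41°
|G| = 3920.5 / 39.812 ≈ 98.475
Gain = 20 log₁₀(98.475) ≈ 39.87 dB
∠G = 84.14° − 78.41° = 5.73°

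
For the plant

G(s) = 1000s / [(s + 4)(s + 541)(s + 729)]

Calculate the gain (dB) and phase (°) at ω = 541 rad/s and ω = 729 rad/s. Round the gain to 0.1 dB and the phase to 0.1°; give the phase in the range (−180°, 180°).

ω = 541: -56.8 dB, -81.2°; ω = 729: -59.4 dB, -98.1°

At s = jω = j541:
zero at origin: s = j541 → |·| = 541, ∠ = 90.00°
pole (s+4): 4 + j541 → |·| = √(4²+541²) = √292697 ≈ 541.01, ∠ = arctan(541/4) ≈ 89.58°
pole (s+541): 541 + j541 → |·| = √(541²+541²) = √585362 ≈ 765.09, ∠ = arctan(541/541) ≈ 45.00°
pole (s+729): 729 + j541 → |·| = √(729²+541²) = √824122 ≈ 907.81, ∠ = arctan(541/729) ≈ 36.58°
|G| = 1000 · 541 / 3.7576e+08 ≈ 0.0014397
Gain = 20 log₁₀(0.0014397) ≈ -56.83 dB
∠G = 90.00° − 171.16° = -81.16°

At s = jω = j729:
zero at origin: s = j729 → |·| = 729, ∠ = 90.00°
pole (s+4): 4 + j729 → |·| = √(4²+729²) = √531457 ≈ 729.01, ∠ = arctan(729/4) ≈ 89.69°
pole (s+541): 541 + j729 → |·| = √(541²+729²) = √824122 ≈ 907.81, ∠ = arctan(729/541) ≈ 53.42°
pole (s+729): 729 + j729 → |·| = √(729²+729²) = √1062882 ≈ 1031, ∠ = arctan(729/729) ≈ 45.00°
|G| = 1000 · 729 / 6.8232e+08 ≈ 0.0010684
Gain = 20 log₁₀(0.0010684) ≈ -59.43 dB
∠G = 90.00° − 188.11° = -98.11°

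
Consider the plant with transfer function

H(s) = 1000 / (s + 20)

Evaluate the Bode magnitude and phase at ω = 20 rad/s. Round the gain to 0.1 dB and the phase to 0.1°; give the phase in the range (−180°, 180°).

31.0 dB, -45.0°

Substitute s = j20:
Numerator: 1000 = 1000 + j0
Denominator: (j20) + 20 = 20 + j20
|N| = √(1000² + 0²) ≈ 1000, ∠N ≈ 0.00°
|D| = √(20² + 20²) ≈ 28.284, ∠D ≈ 45.00°
|H| = 1000 / 28.284 ≈ 35.356
Gain = 20 log₁₀(35.356) ≈ 30.97 dB
∠H = 0.00° − 45.00° = -45.00°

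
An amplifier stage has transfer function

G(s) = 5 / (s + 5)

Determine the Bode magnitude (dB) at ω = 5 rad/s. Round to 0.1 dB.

-3.0 dB

Substitute s = j5:
Numerator: 5 = 5 + j0
Denominator: (j5) + 5 = 5 + j5
|N| = √(5² + 0²) ≈ 5, ∠N ≈ 0.00°
|D| = √(5² + 5²) ≈ 7.0711, ∠D ≈ 45.00°
|G| = 5 / 7.0711 ≈ 0.7071
Gain = 20 log₁₀(0.7071) ≈ -3.01 dB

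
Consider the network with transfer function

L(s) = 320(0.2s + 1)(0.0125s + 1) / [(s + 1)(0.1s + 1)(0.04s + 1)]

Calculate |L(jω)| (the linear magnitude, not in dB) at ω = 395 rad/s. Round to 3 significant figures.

0.515

At ω = 395 rad/s:
zero (1 + j395·0.2) = 1 + j79 → |·| ≈ 79.006, ∠ ≈ 89.27°
zero (1 + j395·0.0125) = 1 + j4.9375 → |·| ≈ 5.0377, ∠ ≈ 78.55°
pole (1 + j395·1) = 1 + j395 → |·| ≈ 395, ∠ ≈ 89.85°
pole (1 + j395·0.1) = 1 + j39.5 → |·| ≈ 39.513, ∠ ≈ 88.55°
pole (1 + j395·0.04) = 1 + j15.8 → |·| ≈ 15.832, ∠ ≈ 86.38°
|L| = 320 · 79.006 · 5.0377 / (395 · 39.513 · 15.832) ≈ 0.51543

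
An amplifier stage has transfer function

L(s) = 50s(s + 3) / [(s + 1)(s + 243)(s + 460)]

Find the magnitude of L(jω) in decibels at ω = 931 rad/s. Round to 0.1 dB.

-26.6 dB

At s = jω = j931:
zero (s+3): 3 + j931 → |·| = √(3²+931²) = √866770 ≈ 931, ∠ = arctan(931/3) ≈ 89.82°
zero at origin: s = j931 → |·| = 931, ∠ = 90.00°
pole (s+1): 1 + j931 → |·| = √(1²+931²) = √866762 ≈ 931, ∠ = arctan(931/1) ≈ 89.94°
pole (s+243): 243 + j931 → |·| = √(243²+931²) = √925810 ≈ 962.19, ∠ = arctan(931/243) ≈ 75.37°
pole (s+460): 460 + j931 → |·| = √(460²+931²) = √1078361 ≈ 1038.4, ∠ = arctan(931/460) ≈ 63.71°
|L| = 50 · 8.6676e+05 / 9.302e+08 ≈ 0.04659
Gain = 20 log₁₀(0.04659) ≈ -26.63 dB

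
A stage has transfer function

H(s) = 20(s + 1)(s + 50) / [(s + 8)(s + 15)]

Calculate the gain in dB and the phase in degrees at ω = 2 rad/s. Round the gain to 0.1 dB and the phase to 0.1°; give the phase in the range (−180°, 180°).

At s = jω = j2:
zero (s+1): 1 + j2 → |·| = √(1²+2²) = √5 ≈ 2.2361, ∠ = arctan(2/1) ≈ 63.43°
zero (s+50): 50 + j2 → |·| = √(50²+2²) = √2504 ≈ 50.04, ∠ = arctan(2/50) ≈ 2.29°
pole (s+8): 8 + j2 → |·| = √(8²+2²) = √68 ≈ 8.2462, ∠ = arctan(2/8) ≈ 14.04°
pole (s+15): 15 + j2 → |·| = √(15²+2²) = √229 ≈ 15.133, ∠ = arctan(2/15) ≈ 7.59°
|H| = 20 · 111.89 / 124.79 ≈ 17.933
Gain = 20 log₁₀(17.933) ≈ 25.07 dB
∠H = 65.72° − 21.63° = 44.09°

25.1 dB, 44.1°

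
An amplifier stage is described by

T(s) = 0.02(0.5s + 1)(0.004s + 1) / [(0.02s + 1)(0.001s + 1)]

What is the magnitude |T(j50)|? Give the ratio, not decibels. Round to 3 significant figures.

0.360

At ω = 50 rad/s:
zero (1 + j50·0.5) = 1 + j25 → |·| ≈ 25.02, ∠ ≈ 87.71°
zero (1 + j50·0.004) = 1 + j0.2 → |·| ≈ 1.0198, ∠ ≈ 11.31°
pole (1 + j50·0.02) = 1 + j1 → |·| ≈ 1.4142, ∠ ≈ 45.00°
pole (1 + j50·0.001) = 1 + j0.05 → |·| ≈ 1.0012, ∠ ≈ 2.86°
|T| = 0.02 · 25.02 · 1.0198 / (1.4142 · 1.0012) ≈ 0.36041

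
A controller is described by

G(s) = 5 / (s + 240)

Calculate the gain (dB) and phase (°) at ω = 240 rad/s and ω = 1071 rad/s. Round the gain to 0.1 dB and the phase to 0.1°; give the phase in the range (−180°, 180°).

ω = 240: -36.6 dB, -45.0°; ω = 1071: -46.8 dB, -77.4°

Substitute s = j240:
Numerator: 5 = 5 + j0
Denominator: (j240) + 240 = 240 + j240
|N| = √(5² + 0²) ≈ 5, ∠N ≈ 0.00°
|D| = √(240² + 240²) ≈ 339.41, ∠D ≈ 45.00°
|G| = 5 / 339.41 ≈ 0.014731
Gain = 20 log₁₀(0.014731) ≈ -36.64 dB
∠G = 0.00° − 45.00° = -45.00°

Substitute s = j1071:
Numerator: 5 = 5 + j0
Denominator: (j1071) + 240 = 240 + j1071
|N| = √(5² + 0²) ≈ 5, ∠N ≈ 0.00°
|D| = √(240² + 1071²) ≈ 1097.6, ∠D ≈ 77.37°
|G| = 5 / 1097.6 ≈ 0.0045554
Gain = 20 log₁₀(0.0045554) ≈ -46.83 dB
∠G = 0.00° − 77.37° = -77.37°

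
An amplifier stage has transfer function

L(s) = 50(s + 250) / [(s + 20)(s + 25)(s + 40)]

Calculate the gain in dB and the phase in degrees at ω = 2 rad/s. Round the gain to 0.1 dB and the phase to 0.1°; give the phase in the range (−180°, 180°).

At s = jω = j2:
zero (s+250): 250 + j2 → |·| = √(250²+2²) = √62504 ≈ 250.01, ∠ = arctan(2/250) ≈ 0.46°
pole (s+20): 20 + j2 → |·| = √(20²+2²) = √404 ≈ 20.1, ∠ = arctan(2/20) ≈ 5.71°
pole (s+25): 25 + j2 → |·| = √(25²+2²) = √629 ≈ 25.08, ∠ = arctan(2/25) ≈ 4.57°
pole (s+40): 40 + j2 → |·| = √(40²+2²) = √1604 ≈ 40.05, ∠ = arctan(2/40) ≈ 2.86°
|L| = 50 · 250.01 / 20190 ≈ 0.61914
Gain = 20 log₁₀(0.61914) ≈ -4.16 dB
∠L = 0.46° − 13.14° = -12.68°

-4.2 dB, -12.7°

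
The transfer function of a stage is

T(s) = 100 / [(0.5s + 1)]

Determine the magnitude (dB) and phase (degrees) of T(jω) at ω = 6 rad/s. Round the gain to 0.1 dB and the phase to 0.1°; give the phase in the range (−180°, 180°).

30.0 dB, -71.6°

At ω = 6 rad/s:
pole (1 + j6·0.5) = 1 + j3 → |·| ≈ 3.1623, ∠ ≈ 71.57°
|T| = 100 · 1 / (3.1623) ≈ 31.623
Gain = 20 log₁₀(31.623) ≈ 30.00 dB
∠T = (0°) − (71.57°) = -71.57°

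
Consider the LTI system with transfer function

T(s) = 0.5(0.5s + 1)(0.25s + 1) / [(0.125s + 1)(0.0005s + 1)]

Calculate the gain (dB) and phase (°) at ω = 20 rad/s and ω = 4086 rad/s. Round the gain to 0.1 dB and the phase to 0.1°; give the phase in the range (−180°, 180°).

At ω = 20 rad/s:
zero (1 + j20·0.5) = 1 + j10 → |·| ≈ 10.05, ∠ ≈ 84.29°
zero (1 + j20·0.25) = 1 + j5 → |·| ≈ 5.099, ∠ ≈ 78.69°
pole (1 + j20·0.125) = 1 + j2.5 → |·| ≈ 2.6926, ∠ ≈ 68.20°
pole (1 + j20·0.0005) = 1 + j0.01 → |·| ≈ 1, ∠ ≈ 0.57°
|T| = 0.5 · 10.05 · 5.099 / (2.6926 · 1) ≈ 9.5159
Gain = 20 log₁₀(9.5159) ≈ 19.57 dB
∠T = (84.29° + 78.69°) − (68.20° + 0.57°) = 94.21°

At ω = 4086 rad/s:
zero (1 + j4086·0.5) = 1 + j2043 → |·| ≈ 2043, ∠ ≈ 89.97°
zero (1 + j4086·0.25) = 1 + j1021.5 → |·| ≈ 1021.5, ∠ ≈ 89.94°
pole (1 + j4086·0.125) = 1 + j510.75 → |·| ≈ 510.75, ∠ ≈ 89.89°
pole (1 + j4086·0.0005) = 1 + j2.043 → |·| ≈ 2.2746, ∠ ≈ 63.92°
|T| = 0.5 · 2043 · 1021.5 / (510.75 · 2.2746) ≈ 898.18
Gain = 20 log₁₀(898.18) ≈ 59.07 dB
∠T = (89.97° + 89.94°) − (89.89° + 63.92°) = 26.10°

ω = 20: 19.6 dB, 94.2°; ω = 4086: 59.1 dB, 26.1°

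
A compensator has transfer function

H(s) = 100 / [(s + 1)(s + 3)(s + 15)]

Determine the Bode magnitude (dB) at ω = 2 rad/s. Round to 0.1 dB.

-1.7 dB

At s = jω = j2:
pole (s+1): 1 + j2 → |·| = √(1²+2²) = √5 ≈ 2.2361, ∠ = arctan(2/1) ≈ 63.43°
pole (s+3): 3 + j2 → |·| = √(3²+2²) = √13 ≈ 3.6056, ∠ = arctan(2/3) ≈ 33.69°
pole (s+15): 15 + j2 → |·| = √(15²+2²) = √229 ≈ 15.133, ∠ = arctan(2/15) ≈ 7.59°
|H| = 100 / 122.01 ≈ 0.8196
Gain = 20 log₁₀(0.8196) ≈ -1.73 dB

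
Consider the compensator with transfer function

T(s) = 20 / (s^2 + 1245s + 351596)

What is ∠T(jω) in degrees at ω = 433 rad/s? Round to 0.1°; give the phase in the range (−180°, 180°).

Substitute s = j433:
Numerator: 20 = 20 + j0
Denominator: (j433)^2 + 1245(j433) + 351596 = 164107 + j539085
|N| = √(20² + 0²) ≈ 20, ∠N ≈ 0.00°
|D| = √(164107² + 539085²) ≈ 5.6351e+05, ∠D ≈ 73.07°
∠T = 0.00° − 73.07° = -73.07°

-73.1°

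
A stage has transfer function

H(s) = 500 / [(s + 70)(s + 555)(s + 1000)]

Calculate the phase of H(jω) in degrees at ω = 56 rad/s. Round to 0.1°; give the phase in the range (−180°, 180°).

-47.6°

At s = jω = j56:
pole (s+70): 70 + j56 → |·| = √(70²+56²) = √8036 ≈ 89.644, ∠ = arctan(56/70) ≈ 38.66°
pole (s+555): 555 + j56 → |·| = √(555²+56²) = √311161 ≈ 557.82, ∠ = arctan(56/555) ≈ 5.76°
pole (s+1000): 1000 + j56 → |·| = √(1000²+56²) = √1003136 ≈ 1001.6, ∠ = arctan(56/1000) ≈ 3.21°
∠H = 0.00° − 47.63° = -47.63°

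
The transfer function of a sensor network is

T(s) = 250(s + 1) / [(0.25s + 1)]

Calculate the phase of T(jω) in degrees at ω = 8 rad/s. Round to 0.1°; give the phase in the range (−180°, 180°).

At ω = 8 rad/s:
zero (1 + j8·1) = 1 + j8 → |·| ≈ 8.0623, ∠ ≈ 82.87°
pole (1 + j8·0.25) = 1 + j2 → |·| ≈ 2.2361, ∠ ≈ 63.43°
∠T = (82.87°) − (63.43°) = 19.44°

19.4°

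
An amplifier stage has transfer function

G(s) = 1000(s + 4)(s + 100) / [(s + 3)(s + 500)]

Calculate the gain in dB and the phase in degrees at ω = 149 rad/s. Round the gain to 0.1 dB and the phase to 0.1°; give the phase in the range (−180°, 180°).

At s = jω = j149:
zero (s+4): 4 + j149 → |·| = √(4²+149²) = √22217 ≈ 149.05, ∠ = arctan(149/4) ≈ 88.46°
zero (s+100): 100 + j149 → |·| = √(100²+149²) = √32201 ≈ 179.45, ∠ = arctan(149/100) ≈ 56.13°
pole (s+3): 3 + j149 → |·| = √(3²+149²) = √22210 ≈ 149.03, ∠ = arctan(149/3) ≈ 88.85°
pole (s+500): 500 + j149 → |·| = √(500²+149²) = √272201 ≈ 521.73, ∠ = arctan(149/500) ≈ 16.59°
|G| = 1000 · 26747 / 77753 ≈ 344
Gain = 20 log₁₀(344) ≈ 50.73 dB
∠G = 144.59° − 105.44° = 39.15°

50.7 dB, 39.2°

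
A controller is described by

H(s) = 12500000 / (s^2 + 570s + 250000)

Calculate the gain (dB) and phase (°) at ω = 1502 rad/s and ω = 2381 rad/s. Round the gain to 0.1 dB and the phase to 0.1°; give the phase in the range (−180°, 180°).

At s = jω = j1502:
quadratic: (j1502)² + 570·j1502 + 250000 = -2006004 + j856140 → |·| ≈ 2.1811e+06, ∠ ≈ 156.89°
|H| = 12500000 / 2.1811e+06 ≈ 5.7311
Gain = 20 log₁₀(5.7311) ≈ 15.16 dB
∠H = 0.00° − 156.89° = -156.89°

At s = jω = j2381:
quadratic: (j2381)² + 570·j2381 + 250000 = -5419161 + j1357170 → |·| ≈ 5.5865e+06, ∠ ≈ 165.94°
|H| = 12500000 / 5.5865e+06 ≈ 2.2375
Gain = 20 log₁₀(2.2375) ≈ 7.00 dB
∠H = 0.00° − 165.94° = -165.94°

ω = 1502: 15.2 dB, -156.9°; ω = 2381: 7.0 dB, -165.9°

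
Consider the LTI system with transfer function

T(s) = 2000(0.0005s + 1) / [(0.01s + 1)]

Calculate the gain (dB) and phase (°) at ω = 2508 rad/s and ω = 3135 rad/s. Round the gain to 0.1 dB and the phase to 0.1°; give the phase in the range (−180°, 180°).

ω = 2508: 42.1 dB, -36.3°; ω = 3135: 41.5 dB, -30.7°

At ω = 2508 rad/s:
zero (1 + j2508·0.0005) = 1 + j1.254 → |·| ≈ 1.6039, ∠ ≈ 51.43°
pole (1 + j2508·0.01) = 1 + j25.08 → |·| ≈ 25.1, ∠ ≈ 87.72°
|T| = 2000 · 1.6039 / (25.1) ≈ 127.8
Gain = 20 log₁₀(127.8) ≈ 42.13 dB
∠T = (51.43°) − (87.72°) = -36.29°

At ω = 3135 rad/s:
zero (1 + j3135·0.0005) = 1 + j1.5675 → |·| ≈ 1.8593, ∠ ≈ 57.46°
pole (1 + j3135·0.01) = 1 + j31.35 → |·| ≈ 31.366, ∠ ≈ 88.17°
|T| = 2000 · 1.8593 / (31.366) ≈ 118.56
Gain = 20 log₁₀(118.56) ≈ 41.48 dB
∠T = (57.46°) − (88.17°) = -30.71°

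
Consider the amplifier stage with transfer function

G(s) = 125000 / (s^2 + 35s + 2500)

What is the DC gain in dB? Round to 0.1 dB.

34.0 dB

G(0) = 125000 / 2500 = 50
20 log₁₀(50) ≈ 33.98 dB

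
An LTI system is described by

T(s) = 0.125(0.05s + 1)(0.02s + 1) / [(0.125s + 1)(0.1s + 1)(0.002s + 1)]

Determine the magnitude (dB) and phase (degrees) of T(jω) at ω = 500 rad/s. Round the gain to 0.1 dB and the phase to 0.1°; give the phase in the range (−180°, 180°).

-43.0 dB, -50.9°

At ω = 500 rad/s:
zero (1 + j500·0.05) = 1 + j25 → |·| ≈ 25.02, ∠ ≈ 87.71°
zero (1 + j500·0.02) = 1 + j10 → |·| ≈ 10.05, ∠ ≈ 84.29°
pole (1 + j500·0.125) = 1 + j62.5 → |·| ≈ 62.508, ∠ ≈ 89.08°
pole (1 + j500·0.1) = 1 + j50 → |·| ≈ 50.01, ∠ ≈ 88.85°
pole (1 + j500·0.002) = 1 + j1 → |·| ≈ 1.4142, ∠ ≈ 45.00°
|T| = 0.125 · 25.02 · 10.05 / (62.508 · 50.01 · 1.4142) ≈ 0.0071098
Gain = 20 log₁₀(0.0071098) ≈ -42.96 dB
∠T = (87.71° + 84.29°) − (89.08° + 88.85° + 45.00°) = -50.93°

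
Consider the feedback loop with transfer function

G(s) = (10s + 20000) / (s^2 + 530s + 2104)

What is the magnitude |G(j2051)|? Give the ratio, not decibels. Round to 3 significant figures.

Substitute s = j2051:
Numerator: 10(j2051) + 20000 = 20000 + j20510
Denominator: (j2051)^2 + 530(j2051) + 2104 = -4204497 + j1087030
|N| = √(20000² + 20510²) ≈ 28647, ∠N ≈ 45.72°
|D| = √(4204497² + 1087030²) ≈ 4.3427e+06, ∠D ≈ 165.50°
|G| = 28647 / 4.3427e+06 ≈ 0.0065966

0.00660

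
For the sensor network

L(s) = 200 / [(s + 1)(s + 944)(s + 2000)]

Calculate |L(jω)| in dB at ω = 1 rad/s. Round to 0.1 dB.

At s = jω = j1:
pole (s+1): 1 + j1 → |·| = √(1²+1²) = √2 ≈ 1.4142, ∠ = arctan(1/1) ≈ 45.00°
pole (s+944): 944 + j1 → |·| = √(944²+1²) = √891137 ≈ 944, ∠ = arctan(1/944) ≈ 0.06°
pole (s+2000): 2000 + j1 → |·| = √(2000²+1²) = √4000001 ≈ 2000, ∠ = arctan(1/2000) ≈ 0.03°
|L| = 200 / 2.67e+06 ≈ 7.4906e-05
Gain = 20 log₁₀(7.4906e-05) ≈ -82.51 dB

-82.5 dB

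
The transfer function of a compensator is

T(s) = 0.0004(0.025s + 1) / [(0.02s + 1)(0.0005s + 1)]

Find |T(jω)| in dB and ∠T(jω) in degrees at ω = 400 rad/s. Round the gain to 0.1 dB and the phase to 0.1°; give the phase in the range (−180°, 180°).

-66.2 dB, -9.9°

At ω = 400 rad/s:
zero (1 + j400·0.025) = 1 + j10 → |·| ≈ 10.05, ∠ ≈ 84.29°
pole (1 + j400·0.02) = 1 + j8 → |·| ≈ 8.0623, ∠ ≈ 82.87°
pole (1 + j400·0.0005) = 1 + j0.2 → |·| ≈ 1.0198, ∠ ≈ 11.31°
|T| = 0.0004 · 10.05 / (8.0623 · 1.0198) ≈ 0.00048894
Gain = 20 log₁₀(0.00048894) ≈ -66.21 dB
∠T = (84.29°) − (82.87° + 11.31°) = -9.89°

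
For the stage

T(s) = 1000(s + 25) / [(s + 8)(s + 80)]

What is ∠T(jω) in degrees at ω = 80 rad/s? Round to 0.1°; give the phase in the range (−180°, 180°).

-56.6°

At s = jω = j80:
zero (s+25): 25 + j80 → |·| = √(25²+80²) = √7025 ≈ 83.815, ∠ = arctan(80/25) ≈ 72.65°
pole (s+8): 8 + j80 → |·| = √(8²+80²) = √6464 ≈ 80.399, ∠ = arctan(80/8) ≈ 84.29°
pole (s+80): 80 + j80 → |·| = √(80²+80²) = √12800 ≈ 113.14, ∠ = arctan(80/80) ≈ 45.00°
∠T = 72.65° − 129.29° = -56.64°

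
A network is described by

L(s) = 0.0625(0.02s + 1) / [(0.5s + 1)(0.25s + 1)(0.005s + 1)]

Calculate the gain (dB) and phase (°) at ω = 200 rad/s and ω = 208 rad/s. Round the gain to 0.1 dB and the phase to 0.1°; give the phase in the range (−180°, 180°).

ω = 200: -88.8 dB, -147.3°; ω = 208: -89.3 dB, -148.0°

At ω = 200 rad/s:
zero (1 + j200·0.02) = 1 + j4 → |·| ≈ 4.1231, ∠ ≈ 75.96°
pole (1 + j200·0.5) = 1 + j100 → |·| ≈ 100, ∠ ≈ 89.43°
pole (1 + j200·0.25) = 1 + j50 → |·| ≈ 50.01, ∠ ≈ 88.85°
pole (1 + j200·0.005) = 1 + j1 → |·| ≈ 1.4142, ∠ ≈ 45.00°
|L| = 0.0625 · 4.1231 / (100 · 50.01 · 1.4142) ≈ 3.6436e-05
Gain = 20 log₁₀(3.6436e-05) ≈ -88.77 dB
∠L = (75.96°) − (89.43° + 88.85° + 45.00°) = -147.32°

At ω = 208 rad/s:
zero (1 + j208·0.02) = 1 + j4.16 → |·| ≈ 4.2785, ∠ ≈ 76.48°
pole (1 + j208·0.5) = 1 + j104 → |·| ≈ 104, ∠ ≈ 89.45°
pole (1 + j208·0.25) = 1 + j52 → |·| ≈ 52.01, ∠ ≈ 88.90°
pole (1 + j208·0.005) = 1 + j1.04 → |·| ≈ 1.4428, ∠ ≈ 46.12°
|L| = 0.0625 · 4.2785 / (104 · 52.01 · 1.4428) ≈ 3.4265e-05
Gain = 20 log₁₀(3.4265e-05) ≈ -89.30 dB
∠L = (76.48°) − (89.45° + 88.90° + 46.12°) = -147.99°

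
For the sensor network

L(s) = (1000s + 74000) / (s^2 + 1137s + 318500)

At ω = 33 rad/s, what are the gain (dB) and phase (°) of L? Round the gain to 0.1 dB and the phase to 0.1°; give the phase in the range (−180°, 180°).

Substitute s = j33:
Numerator: 1000(j33) + 74000 = 74000 + j33000
Denominator: (j33)^2 + 1137(j33) + 318500 = 317411 + j37521
|N| = √(74000² + 33000²) ≈ 81025, ∠N ≈ 24.03°
|D| = √(317411² + 37521²) ≈ 3.1962e+05, ∠D ≈ 6.74°
|L| = 81025 / 3.1962e+05 ≈ 0.2535
Gain = 20 log₁₀(0.2535) ≈ -11.92 dB
∠L = 24.03° − 6.74° = 17.29°

-11.9 dB, 17.3°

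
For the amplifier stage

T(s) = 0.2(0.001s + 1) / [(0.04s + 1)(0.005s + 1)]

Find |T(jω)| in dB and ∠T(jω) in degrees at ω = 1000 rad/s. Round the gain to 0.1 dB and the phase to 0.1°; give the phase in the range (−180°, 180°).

At ω = 1000 rad/s:
zero (1 + j1000·0.001) = 1 + j1 → |·| ≈ 1.4142, ∠ ≈ 45.00°
pole (1 + j1000·0.04) = 1 + j40 → |·| ≈ 40.012, ∠ ≈ 88.57°
pole (1 + j1000·0.005) = 1 + j5 → |·| ≈ 5.099, ∠ ≈ 78.69°
|T| = 0.2 · 1.4142 / (40.012 · 5.099) ≈ 0.0013863
Gain = 20 log₁₀(0.0013863) ≈ -57.16 dB
∠T = (45.00°) − (88.57° + 78.69°) = -122.26°

-57.2 dB, -122.3°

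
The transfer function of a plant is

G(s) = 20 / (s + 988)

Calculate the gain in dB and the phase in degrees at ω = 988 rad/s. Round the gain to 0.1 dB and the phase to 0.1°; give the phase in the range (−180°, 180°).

-36.9 dB, -45.0°

At s = jω = j988:
pole (s+988): 988 + j988 → |·| = √(988²+988²) = √1952288 ≈ 1397.2, ∠ = arctan(988/988) ≈ 45.00°
|G| = 20 / 1397.2 ≈ 0.014314
Gain = 20 log₁₀(0.014314) ≈ -36.88 dB
∠G = 0.00° − 45.00° = -45.00°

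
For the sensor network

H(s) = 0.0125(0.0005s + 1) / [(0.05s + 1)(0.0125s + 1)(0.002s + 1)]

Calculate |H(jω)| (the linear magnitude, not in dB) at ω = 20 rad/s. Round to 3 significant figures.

At ω = 20 rad/s:
zero (1 + j20·0.0005) = 1 + j0.01 → |·| ≈ 1, ∠ ≈ 0.57°
pole (1 + j20·0.05) = 1 + j1 → |·| ≈ 1.4142, ∠ ≈ 45.00°
pole (1 + j20·0.0125) = 1 + j0.25 → |·| ≈ 1.0308, ∠ ≈ 14.04°
pole (1 + j20·0.002) = 1 + j0.04 → |·| ≈ 1.0008, ∠ ≈ 2.29°
|H| = 0.0125 · 1 / (1.4142 · 1.0308 · 1.0008) ≈ 0.008568

0.00857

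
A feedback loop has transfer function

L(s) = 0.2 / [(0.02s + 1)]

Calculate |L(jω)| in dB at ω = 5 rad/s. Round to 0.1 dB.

At ω = 5 rad/s:
pole (1 + j5·0.02) = 1 + j0.1 → |·| ≈ 1.005, ∠ ≈ 5.71°
|L| = 0.2 · 1 / (1.005) ≈ 0.199
Gain = 20 log₁₀(0.199) ≈ -14.02 dB

-14.0 dB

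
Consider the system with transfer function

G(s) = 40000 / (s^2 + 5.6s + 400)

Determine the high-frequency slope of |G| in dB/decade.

-40 dB/decade

Each pole contributes −20 dB/decade at high frequency; each zero contributes +20 dB/decade.
Net: 0 zero(s) − 2 pole(s) → -40 dB/decade.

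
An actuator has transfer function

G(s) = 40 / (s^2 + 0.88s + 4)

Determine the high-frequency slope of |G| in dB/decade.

-40 dB/decade

Each pole contributes −20 dB/decade at high frequency; each zero contributes +20 dB/decade.
Net: 0 zero(s) − 2 pole(s) → -40 dB/decade.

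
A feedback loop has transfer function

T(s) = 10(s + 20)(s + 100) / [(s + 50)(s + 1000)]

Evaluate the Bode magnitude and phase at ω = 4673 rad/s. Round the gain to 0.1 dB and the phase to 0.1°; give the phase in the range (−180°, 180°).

19.8 dB, 11.2°

At s = jω = j4673:
zero (s+20): 20 + j4673 → |·| = √(20²+4673²) = √21837329 ≈ 4673, ∠ = arctan(4673/20) ≈ 89.75°
zero (s+100): 100 + j4673 → |·| = √(100²+4673²) = √21846929 ≈ 4674.1, ∠ = arctan(4673/100) ≈ 88.77°
pole (s+50): 50 + j4673 → |·| = √(50²+4673²) = √21839429 ≈ 4673.3, ∠ = arctan(4673/50) ≈ 89.39°
pole (s+1000): 1000 + j4673 → |·| = √(1000²+4673²) = √22836929 ≈ 4778.8, ∠ = arctan(4673/1000) ≈ 77.92°
|T| = 10 · 2.1842e+07 / 2.2333e+07 ≈ 9.7801
Gain = 20 log₁₀(9.7801) ≈ 19.81 dB
∠T = 178.52° − 167.31° = 11.21°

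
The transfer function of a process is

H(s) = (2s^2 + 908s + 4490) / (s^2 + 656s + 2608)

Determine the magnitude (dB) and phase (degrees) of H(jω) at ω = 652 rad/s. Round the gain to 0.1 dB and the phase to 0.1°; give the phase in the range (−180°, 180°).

4.7 dB, 10.4°

Substitute s = j652:
Numerator: 2(j652)^2 + 908(j652) + 4490 = -845718 + j592016
Denominator: (j652)^2 + 656(j652) + 2608 = -422496 + j427712
|N| = √(845718² + 592016²) ≈ 1.0323e+06, ∠N ≈ 145.01°
|D| = √(422496² + 427712²) ≈ 6.012e+05, ∠D ≈ 134.65°
|H| = 1.0323e+06 / 6.012e+05 ≈ 1.7171
Gain = 20 log₁₀(1.7171) ≈ 4.70 dB
∠H = 145.01° − 134.65° = 10.36°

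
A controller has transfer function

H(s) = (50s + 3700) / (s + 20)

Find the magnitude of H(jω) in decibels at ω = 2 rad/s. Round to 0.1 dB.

Substitute s = j2:
Numerator: 50(j2) + 3700 = 3700 + j100
Denominator: (j2) + 20 = 20 + j2
|N| = √(3700² + 100²) ≈ 3701.4, ∠N ≈ 1.55°
|D| = √(20² + 2²) ≈ 20.1, ∠D ≈ 5.71°
|H| = 3701.4 / 20.1 ≈ 184.15
Gain = 20 log₁₀(184.15) ≈ 45.30 dB

45.3 dB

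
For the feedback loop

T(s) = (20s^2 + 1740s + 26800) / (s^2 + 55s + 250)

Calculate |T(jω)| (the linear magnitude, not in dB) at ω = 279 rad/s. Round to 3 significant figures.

20.3

Substitute s = j279:
Numerator: 20(j279)^2 + 1740(j279) + 26800 = -1530020 + j485460
Denominator: (j279)^2 + 55(j279) + 250 = -77591 + j15345
|N| = √(1530020² + 485460²) ≈ 1.6052e+06, ∠N ≈ 162.40°
|D| = √(77591² + 15345²) ≈ 79094, ∠D ≈ 168.81°
|T| = 1.6052e+06 / 79094 ≈ 20.295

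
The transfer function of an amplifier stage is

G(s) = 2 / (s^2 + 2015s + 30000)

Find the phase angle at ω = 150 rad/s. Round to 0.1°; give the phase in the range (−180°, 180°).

-88.6°

Substitute s = j150:
Numerator: 2 = 2 + j0
Denominator: (j150)^2 + 2015(j150) + 30000 = 7500 + j302250
|N| = √(2² + 0²) ≈ 2, ∠N ≈ 0.00°
|D| = √(7500² + 302250²) ≈ 3.0234e+05, ∠D ≈ 88.58°
∠G = 0.00° − 88.58° = -88.58°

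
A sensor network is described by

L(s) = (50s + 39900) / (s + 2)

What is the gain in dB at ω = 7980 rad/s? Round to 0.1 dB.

34.0 dB

Substitute s = j7980:
Numerator: 50(j7980) + 39900 = 39900 + j399000
Denominator: (j7980) + 2 = 2 + j7980
|N| = √(39900² + 399000²) ≈ 4.0099e+05, ∠N ≈ 84.29°
|D| = √(2² + 7980²) ≈ 7980, ∠D ≈ 89.99°
|L| = 4.0099e+05 / 7980 ≈ 50.249
Gain = 20 log₁₀(50.249) ≈ 34.02 dB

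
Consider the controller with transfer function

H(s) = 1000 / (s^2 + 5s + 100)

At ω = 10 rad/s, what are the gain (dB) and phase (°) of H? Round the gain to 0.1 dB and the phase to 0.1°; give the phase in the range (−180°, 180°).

26.0 dB, -90.0°

At s = jω = j10:
quadratic: (j10)² + 5·j10 + 100 = 0 + j50 → |·| ≈ 50, ∠ ≈ 90.00°
|H| = 1000 / 50 ≈ 20
Gain = 20 log₁₀(20) ≈ 26.02 dB
∠H = 0.00° − 90.00° = -90.00°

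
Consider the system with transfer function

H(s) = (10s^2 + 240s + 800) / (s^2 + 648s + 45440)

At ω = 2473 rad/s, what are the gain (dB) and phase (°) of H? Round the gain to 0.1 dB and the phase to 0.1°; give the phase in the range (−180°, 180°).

Substitute s = j2473:
Numerator: 10(j2473)^2 + 240(j2473) + 800 = -61156490 + j593520
Denominator: (j2473)^2 + 648(j2473) + 45440 = -6070289 + j1602504
|N| = √(61156490² + 593520²) ≈ 6.1159e+07, ∠N ≈ 179.44°
|D| = √(6070289² + 1602504²) ≈ 6.2783e+06, ∠D ≈ 165.21°
|H| = 6.1159e+07 / 6.2783e+06 ≈ 9.7413
Gain = 20 log₁₀(9.7413) ≈ 19.77 dB
∠H = 179.44° − 165.21° = 14.23°

19.8 dB, 14.2°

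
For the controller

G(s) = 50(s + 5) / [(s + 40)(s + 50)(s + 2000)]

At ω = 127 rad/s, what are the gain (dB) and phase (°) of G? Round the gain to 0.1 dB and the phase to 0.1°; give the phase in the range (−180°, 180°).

At s = jω = j127:
zero (s+5): 5 + j127 → |·| = √(5²+127²) = √16154 ≈ 127.1, ∠ = arctan(127/5) ≈ 87.75°
pole (s+40): 40 + j127 → |·| = √(40²+127²) = √17729 ≈ 133.15, ∠ = arctan(127/40) ≈ 72.52°
pole (s+50): 50 + j127 → |·| = √(50²+127²) = √18629 ≈ 136.49, ∠ = arctan(127/50) ≈ 68.51°
pole (s+2000): 2000 + j127 → |·| = √(2000²+127²) = √4016129 ≈ 2004, ∠ = arctan(127/2000) ≈ 3.63°
|G| = 50 · 127.1 / 3.642e+07 ≈ 0.00017449
Gain = 20 log₁₀(0.00017449) ≈ -75.16 dB
∠G = 87.75° − 144.66° = -56.91°

-75.2 dB, -56.9°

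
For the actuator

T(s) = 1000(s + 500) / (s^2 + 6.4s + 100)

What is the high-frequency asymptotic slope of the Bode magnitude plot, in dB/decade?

-20 dB/decade

Each pole contributes −20 dB/decade at high frequency; each zero contributes +20 dB/decade.
Net: 1 zero(s) − 2 pole(s) → -20 dB/decade.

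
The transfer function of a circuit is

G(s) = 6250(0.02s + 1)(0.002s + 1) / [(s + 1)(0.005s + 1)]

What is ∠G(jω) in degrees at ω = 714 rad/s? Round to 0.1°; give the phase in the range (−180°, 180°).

-23.3°

At ω = 714 rad/s:
zero (1 + j714·0.02) = 1 + j14.28 → |·| ≈ 14.315, ∠ ≈ 85.99°
zero (1 + j714·0.002) = 1 + j1.428 → |·| ≈ 1.7433, ∠ ≈ 55.00°
pole (1 + j714·1) = 1 + j714 → |·| ≈ 714, ∠ ≈ 89.92°
pole (1 + j714·0.005) = 1 + j3.57 → |·| ≈ 3.7074, ∠ ≈ 74.35°
∠G = (85.99° + 55.00°) − (89.92° + 74.35°) = -23.28°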